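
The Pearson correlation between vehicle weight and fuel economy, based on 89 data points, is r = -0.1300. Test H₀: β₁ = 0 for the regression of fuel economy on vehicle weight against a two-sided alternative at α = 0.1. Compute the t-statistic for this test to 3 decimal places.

t = -1.223

t = r·√(n − 2)/√(1 − r²) = -0.1300·√87/√0.9831 = -1.223.
df = n − 2 = 87.
Two-sided p ≈ 0.2247, which is ≥ 0.1, so fail to reject H₀.
The data do not give significant evidence of a linear association between vehicle weight and fuel economy.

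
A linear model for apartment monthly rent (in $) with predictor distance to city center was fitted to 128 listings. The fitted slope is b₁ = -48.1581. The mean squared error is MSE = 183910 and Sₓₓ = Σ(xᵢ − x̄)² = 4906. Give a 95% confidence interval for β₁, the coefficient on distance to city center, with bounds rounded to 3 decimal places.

SE(b₁) = √(MSE/Sₓₓ) = √(183910/4906) = 6.12264.
df = n − 2 = 126.
t* = t_{0.025, 126} = 1.978971.
Margin = t* × SE = 1.978971 × 6.12264 = 12.11653.
CI: -48.1581 ± 12.11653 → (-60.275, -36.042).
With 95% confidence, each one-unit increase in distance to city center is associated with a change of between -60.275 and -36.042 $ in apartment monthly rent.

(-60.275, -36.042)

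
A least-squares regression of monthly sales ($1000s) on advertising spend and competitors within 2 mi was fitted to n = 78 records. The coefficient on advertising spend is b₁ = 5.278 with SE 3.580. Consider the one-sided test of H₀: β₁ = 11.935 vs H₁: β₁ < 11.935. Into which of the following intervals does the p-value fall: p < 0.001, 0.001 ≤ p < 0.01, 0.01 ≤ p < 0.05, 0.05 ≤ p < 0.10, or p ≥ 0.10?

0.01 ≤ p < 0.05

t = (5.278 − 11.935) / 3.580 = -1.859.
df = n − k − 1 = 78 − 2 − 1 = 75.
One-sided p = P(T_{75} < t) ≈ 0.0334.
So 0.01 ≤ p < 0.05.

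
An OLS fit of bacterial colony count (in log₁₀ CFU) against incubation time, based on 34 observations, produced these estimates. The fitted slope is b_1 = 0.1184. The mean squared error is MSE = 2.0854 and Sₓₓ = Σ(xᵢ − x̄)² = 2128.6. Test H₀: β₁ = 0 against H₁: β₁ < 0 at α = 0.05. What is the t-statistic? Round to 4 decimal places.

SE(b_1) = √(MSE/Sₓₓ) = √(2.0854/2128.6) = 0.0313002.
t = 0.1184 / 0.0313002 = 3.7827.
df = n − 2 = 32.
One-sided p ≈ 0.9997, which is ≥ 0.05, so fail to reject H₀.
The data do not give significant evidence that the true slope on incubation time is negative.

t = 3.7827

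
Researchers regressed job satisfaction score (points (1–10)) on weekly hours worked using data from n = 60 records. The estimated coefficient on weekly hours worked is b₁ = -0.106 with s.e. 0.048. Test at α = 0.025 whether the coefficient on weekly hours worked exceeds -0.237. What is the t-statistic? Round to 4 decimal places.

t = 2.7292

H₀: β₁ = -0.237 vs H₁: β₁ > -0.237.
t = (b₁ − β₁⁰)/SE = (-0.106 − (-0.237)) / 0.048 = 2.7292.
df = n − 2 = 60 − 2 = 58.
One-sided p ≈ 0.0042, which is < 0.025, so reject H₀.
There is evidence that the true slope on weekly hours worked exceeds -0.237 points (1–10) per unit.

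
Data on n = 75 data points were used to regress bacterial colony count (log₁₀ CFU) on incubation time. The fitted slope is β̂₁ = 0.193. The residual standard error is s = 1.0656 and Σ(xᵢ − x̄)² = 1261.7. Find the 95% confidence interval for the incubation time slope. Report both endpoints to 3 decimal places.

(0.133, 0.253)

SE(β̂₁) = s/√Sₓₓ = 1.0656/√1261.7 = 0.0299996.
df = n − 2 = 73.
t* = t_{0.025, 73} = 1.992997.
Margin = t* × SE = 1.992997 × 0.0299996 = 0.05979.
CI: 0.193 ± 0.05979 → (0.133, 0.253).
With 95% confidence, each one-unit increase in incubation time is associated with a change of between 0.133 and 0.253 log₁₀ CFU in bacterial colony count.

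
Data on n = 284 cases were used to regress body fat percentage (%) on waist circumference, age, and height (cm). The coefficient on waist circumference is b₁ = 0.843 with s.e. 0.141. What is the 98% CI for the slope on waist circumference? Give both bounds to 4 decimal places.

(0.5131, 1.1729)

df = n − k − 1 = 284 − 3 − 1 = 280.
t* = t_{0.01, 280} = 2.339739.
Margin = t* × SE = 2.339739 × 0.141 = 0.329903.
CI: 0.843 ± 0.329903 → (0.5131, 1.1729).
With 98% confidence, each one-unit increase in waist circumference is associated with a change of between 0.5131 and 1.1729 % in body fat percentage, holding the other predictors fixed.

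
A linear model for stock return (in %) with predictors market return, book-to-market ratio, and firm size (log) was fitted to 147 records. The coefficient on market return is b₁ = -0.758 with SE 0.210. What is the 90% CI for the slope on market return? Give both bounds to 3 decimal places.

(-1.106, -0.410)

df = n − k − 1 = 147 − 3 − 1 = 143.
t* = t_{0.05, 143} = 1.655579.
Margin = t* × SE = 1.655579 × 0.210 = 0.34767.
CI: -0.758 ± 0.34767 → (-1.106, -0.410).
With 90% confidence, each one-unit increase in market return is associated with a change of between -1.106 and -0.410 % in stock return, holding the other predictors fixed.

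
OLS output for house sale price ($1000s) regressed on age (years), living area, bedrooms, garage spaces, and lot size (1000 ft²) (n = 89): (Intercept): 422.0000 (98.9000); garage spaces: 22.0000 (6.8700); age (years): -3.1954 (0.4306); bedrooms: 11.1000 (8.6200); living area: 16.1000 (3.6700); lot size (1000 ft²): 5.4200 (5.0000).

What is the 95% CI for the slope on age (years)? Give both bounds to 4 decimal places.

Read off: b = -3.1954, SE = 0.4306 for age (years).
df = n − k − 1 = 89 − 5 − 1 = 83.
t* = t_{0.025, 83} = 1.98896.
Margin = t* × SE = 1.98896 × 0.4306 = 0.856446.
CI: -3.1954 ± 0.856446 → (-4.0518, -2.3390).

(-4.0518, -2.3390)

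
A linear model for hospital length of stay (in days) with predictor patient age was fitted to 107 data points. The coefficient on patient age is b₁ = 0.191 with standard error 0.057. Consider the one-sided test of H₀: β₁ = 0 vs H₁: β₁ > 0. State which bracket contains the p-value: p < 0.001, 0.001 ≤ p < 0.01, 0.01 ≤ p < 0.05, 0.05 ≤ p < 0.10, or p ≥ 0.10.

t = 0.191 / 0.057 = 3.351.
df = n − 2 = 107 − 2 = 105.
One-sided p = P(T_{105} > t) ≈ 0.0006.
So p < 0.001.

p < 0.001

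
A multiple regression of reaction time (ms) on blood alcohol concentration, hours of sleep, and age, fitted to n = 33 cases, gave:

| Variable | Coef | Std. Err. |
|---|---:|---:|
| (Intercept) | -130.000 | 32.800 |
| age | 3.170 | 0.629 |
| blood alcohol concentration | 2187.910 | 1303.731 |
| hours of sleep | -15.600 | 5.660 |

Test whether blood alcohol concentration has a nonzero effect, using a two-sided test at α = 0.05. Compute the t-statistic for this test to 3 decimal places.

Read off: b = 2187.910, SE = 1303.731 for blood alcohol concentration.
H₀: β₁ = 0 vs H₁: β₁ ≠ 0.
t = 2187.910 / 1303.731 = 1.678.
df = n − k − 1 = 33 − 3 − 1 = 29.
Two-sided p ≈ 0.1041, which is ≥ 0.05, so fail to reject H₀.
The data do not give significant evidence of an association between blood alcohol concentration and reaction time, after adjusting for the other predictors.

t = 1.678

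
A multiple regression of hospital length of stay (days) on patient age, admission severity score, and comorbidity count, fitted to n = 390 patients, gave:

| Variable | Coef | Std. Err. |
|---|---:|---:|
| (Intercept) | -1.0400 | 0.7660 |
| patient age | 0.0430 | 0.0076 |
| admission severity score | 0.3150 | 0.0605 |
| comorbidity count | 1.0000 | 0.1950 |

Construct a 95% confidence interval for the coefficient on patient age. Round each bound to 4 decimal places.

(0.0281, 0.0579)

Read off: b = 0.0430, SE = 0.0076 for patient age.
df = n − k − 1 = 390 − 3 − 1 = 386.
t* = t_{0.025, 386} = 1.966129.
Margin = t* × SE = 1.966129 × 0.0076 = 0.014943.
CI: 0.0430 ± 0.014943 → (0.0281, 0.0579).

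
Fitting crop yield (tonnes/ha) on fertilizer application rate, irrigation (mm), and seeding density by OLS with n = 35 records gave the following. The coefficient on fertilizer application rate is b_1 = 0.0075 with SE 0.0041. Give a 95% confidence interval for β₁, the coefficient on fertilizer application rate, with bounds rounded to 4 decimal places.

(-0.0009, 0.0159)

df = n − k − 1 = 35 − 3 − 1 = 31.
t* = t_{0.025, 31} = 2.039513.
Margin = t* × SE = 2.039513 × 0.0041 = 0.008362.
CI: 0.0075 ± 0.008362 → (-0.0009, 0.0159).
With 95% confidence, each one-unit increase in fertilizer application rate is associated with a change of between -0.0009 and 0.0159 tonnes/ha in crop yield, holding the other predictors fixed.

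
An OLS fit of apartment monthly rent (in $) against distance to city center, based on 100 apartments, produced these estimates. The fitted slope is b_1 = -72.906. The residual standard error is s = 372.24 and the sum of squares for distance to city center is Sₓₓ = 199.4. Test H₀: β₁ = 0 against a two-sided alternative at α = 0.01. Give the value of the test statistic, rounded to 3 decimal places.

t = -2.766

SE(b_1) = s/√Sₓₓ = 372.24/√199.4 = 26.3609.
t = -72.906 / 26.3609 = -2.766.
df = n − 2 = 98.
Two-sided p ≈ 0.0068, which is < 0.01, so reject H₀.
There is evidence that distance to city center is associated with apartment monthly rent.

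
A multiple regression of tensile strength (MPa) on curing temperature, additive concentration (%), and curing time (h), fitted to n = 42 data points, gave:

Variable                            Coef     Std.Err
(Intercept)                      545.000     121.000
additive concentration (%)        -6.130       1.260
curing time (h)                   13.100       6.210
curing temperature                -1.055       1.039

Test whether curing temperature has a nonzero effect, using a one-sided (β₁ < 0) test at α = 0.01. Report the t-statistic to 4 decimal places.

Read off: b = -1.055, SE = 1.039 for curing temperature.
H₀: β₁ = 0 vs H₁: β₁ < 0.
t = -1.055 / 1.039 = -1.0154.
df = n − k − 1 = 42 − 3 − 1 = 38.
One-sided p ≈ 0.1582, which is ≥ 0.01, so fail to reject H₀.
The data do not give significant evidence that the true slope on curing temperature is negative, holding the other predictors fixed.

t = -1.0154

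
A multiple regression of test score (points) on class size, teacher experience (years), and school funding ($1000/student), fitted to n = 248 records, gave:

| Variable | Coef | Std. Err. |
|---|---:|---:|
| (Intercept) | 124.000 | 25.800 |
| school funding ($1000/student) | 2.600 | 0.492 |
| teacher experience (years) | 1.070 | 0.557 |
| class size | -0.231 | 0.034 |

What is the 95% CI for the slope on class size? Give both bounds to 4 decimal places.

Read off: b = -0.231, SE = 0.034 for class size.
df = n − k − 1 = 248 − 3 − 1 = 244.
t* = t_{0.025, 244} = 1.969734.
Margin = t* × SE = 1.969734 × 0.034 = 0.066971.
CI: -0.231 ± 0.066971 → (-0.2980, -0.1640).

(-0.2980, -0.1640)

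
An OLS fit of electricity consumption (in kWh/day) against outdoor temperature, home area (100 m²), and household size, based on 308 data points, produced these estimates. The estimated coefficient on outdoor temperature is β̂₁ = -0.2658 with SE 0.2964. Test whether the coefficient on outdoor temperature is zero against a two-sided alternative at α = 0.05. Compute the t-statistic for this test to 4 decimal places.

t = -0.8968

H₀: β₁ = 0 vs H₁: β₁ ≠ 0.
t = (β̂₁ − β₁⁰)/SE = -0.2658 / 0.2964 = -0.8968.
df = n − k − 1 = 308 − 3 − 1 = 304.
Two-sided p ≈ 0.3706, which is ≥ 0.05, so fail to reject H₀.
The data do not give significant evidence of an association between outdoor temperature and electricity consumption, after adjusting for the other predictors.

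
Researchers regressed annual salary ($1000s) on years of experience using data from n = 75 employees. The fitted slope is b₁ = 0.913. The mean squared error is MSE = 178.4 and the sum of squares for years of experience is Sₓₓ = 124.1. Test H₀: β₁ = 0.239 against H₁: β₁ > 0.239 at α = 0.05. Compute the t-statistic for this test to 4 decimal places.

t = 0.5621

SE(b₁) = √(MSE/Sₓₓ) = √(178.4/124.1) = 1.19898.
t = (0.913 − 0.239) / 1.19898 = 0.5621.
df = n − 2 = 73.
One-sided p ≈ 0.2879, which is ≥ 0.05, so fail to reject H₀.
The data do not give significant evidence that the true slope on years of experience exceeds 0.239 $1000s per unit.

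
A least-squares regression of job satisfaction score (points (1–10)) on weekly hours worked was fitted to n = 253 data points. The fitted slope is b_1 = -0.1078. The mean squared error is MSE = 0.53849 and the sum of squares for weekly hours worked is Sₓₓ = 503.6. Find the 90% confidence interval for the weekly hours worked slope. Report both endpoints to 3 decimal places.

SE(b_1) = √(MSE/Sₓₓ) = √(0.53849/503.6) = 0.0326999.
df = n − 2 = 251.
t* = t_{0.05, 251} = 1.650947.
Margin = t* × SE = 1.650947 × 0.0326999 = 0.05399.
CI: -0.1078 ± 0.05399 → (-0.162, -0.054).
With 90% confidence, each one-unit increase in weekly hours worked is associated with a change of between -0.162 and -0.054 points (1–10) in job satisfaction score.

(-0.162, -0.054)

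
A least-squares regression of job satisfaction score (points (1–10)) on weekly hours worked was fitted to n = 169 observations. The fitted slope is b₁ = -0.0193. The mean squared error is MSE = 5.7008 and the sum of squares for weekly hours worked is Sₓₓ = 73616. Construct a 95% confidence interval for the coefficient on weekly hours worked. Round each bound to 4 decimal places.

SE(b₁) = √(MSE/Sₓₓ) = √(5.7008/73616) = 0.00879998.
df = n − 2 = 167.
t* = t_{0.025, 167} = 1.974271.
Margin = t* × SE = 1.974271 × 0.00879998 = 0.017374.
CI: -0.0193 ± 0.017374 → (-0.0367, -0.0019).
With 95% confidence, each one-unit increase in weekly hours worked is associated with a change of between -0.0367 and -0.0019 points (1–10) in job satisfaction score.

(-0.0367, -0.0019)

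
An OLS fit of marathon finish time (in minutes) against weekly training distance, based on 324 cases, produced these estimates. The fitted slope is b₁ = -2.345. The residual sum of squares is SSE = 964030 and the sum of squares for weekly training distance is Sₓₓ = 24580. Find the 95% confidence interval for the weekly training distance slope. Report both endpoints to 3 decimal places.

(-3.032, -1.658)

MSE = SSE/(n − 2) = 964030/322 = 2993.88.
SE(b₁) = √(MSE/Sₓₓ) = √(2993.88/24580) = 0.349001.
df = n − 2 = 322.
t* = t_{0.025, 322} = 1.967359.
Margin = t* × SE = 1.967359 × 0.349001 = 0.68661.
CI: -2.345 ± 0.68661 → (-3.032, -1.658).
With 95% confidence, each one-unit increase in weekly training distance is associated with a change of between -3.032 and -1.658 minutes in marathon finish time.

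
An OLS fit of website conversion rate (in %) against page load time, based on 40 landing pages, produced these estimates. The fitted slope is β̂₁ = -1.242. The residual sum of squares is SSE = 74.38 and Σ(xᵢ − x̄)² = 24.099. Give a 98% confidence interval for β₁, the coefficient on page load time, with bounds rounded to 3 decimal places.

(-1.934, -0.550)

MSE = SSE/(n − 2) = 74.38/38 = 1.95737.
SE(β̂₁) = √(MSE/Sₓₓ) = √(1.95737/24.099) = 0.284995.
df = n − 2 = 38.
t* = t_{0.01, 38} = 2.428568.
Margin = t* × SE = 2.428568 × 0.284995 = 0.69213.
CI: -1.242 ± 0.69213 → (-1.934, -0.550).
With 98% confidence, each one-unit increase in page load time is associated with a change of between -1.934 and -0.550 % in website conversion rate.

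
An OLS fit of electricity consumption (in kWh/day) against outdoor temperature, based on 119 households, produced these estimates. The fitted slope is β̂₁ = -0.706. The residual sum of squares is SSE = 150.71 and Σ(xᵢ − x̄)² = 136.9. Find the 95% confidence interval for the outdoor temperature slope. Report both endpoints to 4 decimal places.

MSE = SSE/(n − 2) = 150.71/117 = 1.28812.
SE(β̂₁) = √(MSE/Sₓₓ) = √(1.28812/136.9) = 0.097001.
df = n − 2 = 117.
t* = t_{0.025, 117} = 1.980448.
Margin = t* × SE = 1.980448 × 0.097001 = 0.192105.
CI: -0.706 ± 0.192105 → (-0.8981, -0.5139).
With 95% confidence, each one-unit increase in outdoor temperature is associated with a change of between -0.8981 and -0.5139 kWh/day in electricity consumption.

(-0.8981, -0.5139)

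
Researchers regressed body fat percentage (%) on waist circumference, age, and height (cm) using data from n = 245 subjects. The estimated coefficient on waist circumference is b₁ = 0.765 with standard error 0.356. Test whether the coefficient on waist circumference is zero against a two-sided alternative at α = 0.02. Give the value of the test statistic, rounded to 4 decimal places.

H₀: β₁ = 0 vs H₁: β₁ ≠ 0.
t = (b₁ − β₁⁰)/SE = 0.765 / 0.356 = 2.1489.
df = n − k − 1 = 245 − 3 − 1 = 241.
Two-sided p ≈ 0.0326, which is ≥ 0.02, so fail to reject H₀.
The data do not give significant evidence of an association between waist circumference and body fat percentage, after adjusting for the other predictors.

t = 2.1489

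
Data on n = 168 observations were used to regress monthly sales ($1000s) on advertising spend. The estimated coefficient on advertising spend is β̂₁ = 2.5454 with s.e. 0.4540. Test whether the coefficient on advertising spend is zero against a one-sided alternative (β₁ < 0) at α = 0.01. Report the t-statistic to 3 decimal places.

t = 5.607

H₀: β₁ = 0 vs H₁: β₁ < 0.
t = (β̂₁ − β₁⁰)/SE = 2.5454 / 0.4540 = 5.607.
df = n − 2 = 168 − 2 = 166.
One-sided p ≈ 1.0000, which is ≥ 0.01, so fail to reject H₀.
The data do not give significant evidence that the true slope on advertising spend is negative.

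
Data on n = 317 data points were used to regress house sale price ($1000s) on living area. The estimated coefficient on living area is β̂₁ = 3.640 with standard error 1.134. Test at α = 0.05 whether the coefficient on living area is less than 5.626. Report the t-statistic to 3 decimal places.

H₀: β₁ = 5.626 vs H₁: β₁ < 5.626.
t = (β̂₁ − β₁⁰)/SE = (3.640 − 5.626) / 1.134 = -1.751.
df = n − 2 = 317 − 2 = 315.
One-sided p ≈ 0.0404, which is < 0.05, so reject H₀.
There is evidence that the true slope on living area is below 5.626 $1000s per unit.

t = -1.751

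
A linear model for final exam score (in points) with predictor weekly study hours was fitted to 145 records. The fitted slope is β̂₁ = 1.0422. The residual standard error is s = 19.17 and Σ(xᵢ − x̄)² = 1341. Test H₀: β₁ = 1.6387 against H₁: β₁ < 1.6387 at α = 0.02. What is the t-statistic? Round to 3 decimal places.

t = -1.139

SE(β̂₁) = s/√Sₓₓ = 19.17/√1341 = 0.523489.
t = (1.0422 − 1.6387) / 0.523489 = -1.139.
df = n − 2 = 143.
One-sided p ≈ 0.1282, which is ≥ 0.02, so fail to reject H₀.
The data do not give significant evidence that the true slope on weekly study hours is below 1.6387 points per unit.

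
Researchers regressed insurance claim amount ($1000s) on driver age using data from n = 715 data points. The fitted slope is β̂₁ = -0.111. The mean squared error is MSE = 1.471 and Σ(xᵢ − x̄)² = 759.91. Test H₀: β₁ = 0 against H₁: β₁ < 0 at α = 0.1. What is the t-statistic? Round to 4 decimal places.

SE(β̂₁) = √(MSE/Sₓₓ) = √(1.471/759.91) = 0.0439972.
t = -0.111 / 0.0439972 = -2.5229.
df = n − 2 = 713.
One-sided p ≈ 0.0059, which is < 0.1, so reject H₀.
There is evidence that the true slope on driver age is negative.

t = -2.5229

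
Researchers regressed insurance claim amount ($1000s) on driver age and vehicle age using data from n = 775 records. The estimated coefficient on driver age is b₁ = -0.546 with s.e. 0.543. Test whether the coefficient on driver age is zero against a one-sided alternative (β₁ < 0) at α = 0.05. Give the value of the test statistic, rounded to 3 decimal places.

H₀: β₁ = 0 vs H₁: β₁ < 0.
t = (b₁ − β₁⁰)/SE = -0.546 / 0.543 = -1.006.
df = n − k − 1 = 775 − 2 − 1 = 772.
One-sided p ≈ 0.1575, which is ≥ 0.05, so fail to reject H₀.
The data do not give significant evidence that the true slope on driver age is negative, holding the other predictors fixed.

t = -1.006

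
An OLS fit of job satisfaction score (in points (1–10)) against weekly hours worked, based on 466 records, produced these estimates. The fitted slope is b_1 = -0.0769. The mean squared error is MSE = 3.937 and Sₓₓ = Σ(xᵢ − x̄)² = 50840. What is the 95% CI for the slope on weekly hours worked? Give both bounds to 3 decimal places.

SE(b_1) = √(MSE/Sₓₓ) = √(3.937/50840) = 0.00879994.
df = n − 2 = 464.
t* = t_{0.025, 464} = 1.96509.
Margin = t* × SE = 1.96509 × 0.00879994 = 0.01729.
CI: -0.0769 ± 0.01729 → (-0.094, -0.060).
With 95% confidence, each one-unit increase in weekly hours worked is associated with a change of between -0.094 and -0.060 points (1–10) in job satisfaction score.

(-0.094, -0.060)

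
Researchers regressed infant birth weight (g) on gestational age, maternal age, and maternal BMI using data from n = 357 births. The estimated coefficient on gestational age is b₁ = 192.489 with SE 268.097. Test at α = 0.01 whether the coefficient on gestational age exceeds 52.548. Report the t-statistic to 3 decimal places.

t = 0.522

H₀: β₁ = 52.548 vs H₁: β₁ > 52.548.
t = (b₁ − β₁⁰)/SE = (192.489 − 52.548) / 268.097 = 0.522.
df = n − k − 1 = 357 − 3 − 1 = 353.
One-sided p ≈ 0.3010, which is ≥ 0.01, so fail to reject H₀.
The data do not give significant evidence that the true slope on gestational age exceeds 52.548 g per unit, holding the other predictors fixed.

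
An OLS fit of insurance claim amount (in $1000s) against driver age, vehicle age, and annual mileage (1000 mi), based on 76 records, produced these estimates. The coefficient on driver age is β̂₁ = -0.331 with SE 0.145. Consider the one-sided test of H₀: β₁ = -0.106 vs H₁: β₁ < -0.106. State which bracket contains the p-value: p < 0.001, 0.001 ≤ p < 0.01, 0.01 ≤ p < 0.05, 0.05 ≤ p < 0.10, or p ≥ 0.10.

0.05 ≤ p < 0.10

t = (-0.331 − (-0.106)) / 0.145 = -1.552.
df = n − k − 1 = 76 − 3 − 1 = 72.
One-sided p = P(T_{72} < t) ≈ 0.0626.
So 0.05 ≤ p < 0.10.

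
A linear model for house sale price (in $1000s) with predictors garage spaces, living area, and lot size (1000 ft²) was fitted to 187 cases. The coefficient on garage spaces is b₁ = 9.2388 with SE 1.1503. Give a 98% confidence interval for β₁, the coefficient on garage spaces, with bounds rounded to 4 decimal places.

(6.5392, 11.9384)

df = n − k − 1 = 187 − 3 − 1 = 183.
t* = t_{0.01, 183} = 2.346897.
Margin = t* × SE = 2.346897 × 1.1503 = 2.699636.
CI: 9.2388 ± 2.699636 → (6.5392, 11.9384).
With 98% confidence, each one-unit increase in garage spaces is associated with a change of between 6.5392 and 11.9384 $1000s in house sale price, holding the other predictors fixed.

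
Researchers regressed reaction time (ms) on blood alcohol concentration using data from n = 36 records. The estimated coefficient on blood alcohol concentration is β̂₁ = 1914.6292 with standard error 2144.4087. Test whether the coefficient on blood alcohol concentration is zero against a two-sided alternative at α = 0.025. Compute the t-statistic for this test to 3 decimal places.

H₀: β₁ = 0 vs H₁: β₁ ≠ 0.
t = (β̂₁ − β₁⁰)/SE = 1914.6292 / 2144.4087 = 0.893.
df = n − 2 = 36 − 2 = 34.
Two-sided p ≈ 0.3782, which is ≥ 0.025, so fail to reject H₀.
The data do not give significant evidence of an association between blood alcohol concentration and reaction time.

t = 0.893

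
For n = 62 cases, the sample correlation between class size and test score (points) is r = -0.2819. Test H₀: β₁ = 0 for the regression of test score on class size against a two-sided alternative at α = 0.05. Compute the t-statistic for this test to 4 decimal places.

t = r·√(n − 2)/√(1 − r²) = -0.2819·√60/√0.920532 = -2.2759.
df = n − 2 = 60.
Two-sided p ≈ 0.0264, which is < 0.05, so reject H₀.
There is evidence of a linear association between class size and test score.

t = -2.2759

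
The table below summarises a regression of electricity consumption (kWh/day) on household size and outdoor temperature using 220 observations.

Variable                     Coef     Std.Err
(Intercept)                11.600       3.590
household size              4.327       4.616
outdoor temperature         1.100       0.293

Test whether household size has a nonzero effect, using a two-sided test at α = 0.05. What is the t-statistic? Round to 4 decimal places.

t = 0.9374

Read off: b = 4.327, SE = 4.616 for household size.
H₀: β₁ = 0 vs H₁: β₁ ≠ 0.
t = 4.327 / 4.616 = 0.9374.
df = n − k − 1 = 220 − 2 − 1 = 217.
Two-sided p ≈ 0.3496, which is ≥ 0.05, so fail to reject H₀.
The data do not give significant evidence of an association between household size and electricity consumption, after adjusting for the other predictors.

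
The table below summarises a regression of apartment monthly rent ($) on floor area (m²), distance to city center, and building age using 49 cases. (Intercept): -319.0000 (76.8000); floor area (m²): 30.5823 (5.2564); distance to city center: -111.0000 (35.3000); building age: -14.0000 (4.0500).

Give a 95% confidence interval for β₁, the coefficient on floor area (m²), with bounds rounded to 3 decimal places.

(19.995, 41.169)

Read off: b = 30.5823, SE = 5.2564 for floor area (m²).
df = n − k − 1 = 49 − 3 − 1 = 45.
t* = t_{0.025, 45} = 2.014103.
Margin = t* × SE = 2.014103 × 5.2564 = 10.58693.
CI: 30.5823 ± 10.58693 → (19.995, 41.169).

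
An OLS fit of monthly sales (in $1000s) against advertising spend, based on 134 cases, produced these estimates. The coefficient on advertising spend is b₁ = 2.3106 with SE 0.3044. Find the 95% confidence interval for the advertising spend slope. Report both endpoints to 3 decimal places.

df = n − 2 = 134 − 2 = 132.
t* = t_{0.025, 132} = 1.978099.
Margin = t* × SE = 1.978099 × 0.3044 = 0.60213.
CI: 2.3106 ± 0.60213 → (1.708, 2.913).
With 95% confidence, each one-unit increase in advertising spend is associated with a change of between 1.708 and 2.913 $1000s in monthly sales.

(1.708, 2.913)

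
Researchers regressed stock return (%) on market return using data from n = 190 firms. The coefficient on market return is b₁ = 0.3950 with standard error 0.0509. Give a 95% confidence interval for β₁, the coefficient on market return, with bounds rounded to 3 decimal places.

df = n − 2 = 190 − 2 = 188.
t* = t_{0.025, 188} = 1.972663.
Margin = t* × SE = 1.972663 × 0.0509 = 0.10041.
CI: 0.3950 ± 0.10041 → (0.295, 0.495).
With 95% confidence, each one-unit increase in market return is associated with a change of between 0.295 and 0.495 % in stock return.

(0.295, 0.495)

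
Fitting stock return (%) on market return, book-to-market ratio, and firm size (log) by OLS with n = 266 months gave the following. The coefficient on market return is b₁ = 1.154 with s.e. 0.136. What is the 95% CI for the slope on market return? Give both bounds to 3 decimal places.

df = n − k − 1 = 266 − 3 − 1 = 262.
t* = t_{0.025, 262} = 1.96906.
Margin = t* × SE = 1.96906 × 0.136 = 0.26779.
CI: 1.154 ± 0.26779 → (0.886, 1.422).
With 95% confidence, each one-unit increase in market return is associated with a change of between 0.886 and 1.422 % in stock return, holding the other predictors fixed.

(0.886, 1.422)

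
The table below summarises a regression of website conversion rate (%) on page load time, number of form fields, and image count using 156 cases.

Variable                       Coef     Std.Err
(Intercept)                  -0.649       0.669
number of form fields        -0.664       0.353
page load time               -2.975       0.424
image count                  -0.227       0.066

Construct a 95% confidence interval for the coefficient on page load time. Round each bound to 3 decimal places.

(-3.813, -2.137)

Read off: b = -2.975, SE = 0.424 for page load time.
df = n − k − 1 = 156 − 3 − 1 = 152.
t* = t_{0.025, 152} = 1.975694.
Margin = t* × SE = 1.975694 × 0.424 = 0.83769.
CI: -2.975 ± 0.83769 → (-3.813, -2.137).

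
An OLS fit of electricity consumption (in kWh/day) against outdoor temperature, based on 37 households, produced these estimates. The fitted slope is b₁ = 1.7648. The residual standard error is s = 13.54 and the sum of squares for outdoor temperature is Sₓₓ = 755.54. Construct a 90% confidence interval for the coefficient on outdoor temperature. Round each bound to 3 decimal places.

SE(b₁) = s/√Sₓₓ = 13.54/√755.54 = 0.492595.
df = n − 2 = 35.
t* = t_{0.05, 35} = 1.689572.
Margin = t* × SE = 1.689572 × 0.492595 = 0.83227.
CI: 1.7648 ± 0.83227 → (0.933, 2.597).
With 90% confidence, each one-unit increase in outdoor temperature is associated with a change of between 0.933 and 2.597 kWh/day in electricity consumption.

(0.933, 2.597)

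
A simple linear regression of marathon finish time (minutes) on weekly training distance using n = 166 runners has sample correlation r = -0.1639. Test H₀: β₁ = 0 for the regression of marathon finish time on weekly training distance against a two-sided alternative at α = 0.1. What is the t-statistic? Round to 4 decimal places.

t = r·√(n − 2)/√(1 − r²) = -0.1639·√164/√0.973137 = -2.1277.
df = n − 2 = 164.
Two-sided p ≈ 0.0349, which is < 0.1, so reject H₀.
There is evidence of a linear association between weekly training distance and marathon finish time.

t = -2.1277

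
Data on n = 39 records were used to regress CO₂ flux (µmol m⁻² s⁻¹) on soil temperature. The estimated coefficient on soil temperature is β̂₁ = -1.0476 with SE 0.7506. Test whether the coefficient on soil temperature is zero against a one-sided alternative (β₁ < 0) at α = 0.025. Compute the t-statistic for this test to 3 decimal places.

t = -1.396

H₀: β₁ = 0 vs H₁: β₁ < 0.
t = (β̂₁ − β₁⁰)/SE = -1.0476 / 0.7506 = -1.396.
df = n − 2 = 39 − 2 = 37.
One-sided p ≈ 0.0856, which is ≥ 0.025, so fail to reject H₀.
The data do not give significant evidence that the true slope on soil temperature is negative.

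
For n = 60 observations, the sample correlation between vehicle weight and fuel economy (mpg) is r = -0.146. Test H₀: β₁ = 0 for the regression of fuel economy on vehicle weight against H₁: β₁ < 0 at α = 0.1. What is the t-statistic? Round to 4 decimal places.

t = r·√(n − 2)/√(1 − r²) = -0.146·√58/√0.978684 = -1.1239.
df = n − 2 = 58.
One-sided p ≈ 0.1328, which is ≥ 0.1, so fail to reject H₀.
The data do not give significant evidence of a linear association between vehicle weight and fuel economy.

t = -1.1239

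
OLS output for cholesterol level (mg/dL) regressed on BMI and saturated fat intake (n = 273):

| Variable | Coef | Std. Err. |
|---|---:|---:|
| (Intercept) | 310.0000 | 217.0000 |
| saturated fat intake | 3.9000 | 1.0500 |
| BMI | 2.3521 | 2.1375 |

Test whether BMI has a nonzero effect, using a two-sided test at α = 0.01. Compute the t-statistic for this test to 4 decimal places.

Read off: b = 2.3521, SE = 2.1375 for BMI.
H₀: β₁ = 0 vs H₁: β₁ ≠ 0.
t = 2.3521 / 2.1375 = 1.1004.
df = n − k − 1 = 273 − 2 − 1 = 270.
Two-sided p ≈ 0.2721, which is ≥ 0.01, so fail to reject H₀.
The data do not give significant evidence of an association between BMI and cholesterol level, after adjusting for the other predictors.

t = 1.1004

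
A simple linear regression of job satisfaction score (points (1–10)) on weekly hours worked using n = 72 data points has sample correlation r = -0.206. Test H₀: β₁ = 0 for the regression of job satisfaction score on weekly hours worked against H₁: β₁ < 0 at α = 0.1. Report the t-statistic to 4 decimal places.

t = -1.7613

t = r·√(n − 2)/√(1 − r²) = -0.206·√70/√0.957564 = -1.7613.
df = n − 2 = 70.
One-sided p ≈ 0.0413, which is < 0.1, so reject H₀.
There is evidence of a linear association between weekly hours worked and job satisfaction score.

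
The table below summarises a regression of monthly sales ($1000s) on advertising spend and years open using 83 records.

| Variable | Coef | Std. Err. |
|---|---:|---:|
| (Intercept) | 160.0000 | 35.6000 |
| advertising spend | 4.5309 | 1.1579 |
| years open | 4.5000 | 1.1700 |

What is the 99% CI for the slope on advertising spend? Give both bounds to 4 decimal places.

Read off: b = 4.5309, SE = 1.1579 for advertising spend.
df = n − k − 1 = 83 − 2 − 1 = 80.
t* = t_{0.005, 80} = 2.638691.
Margin = t* × SE = 2.638691 × 1.1579 = 3.055340.
CI: 4.5309 ± 3.055340 → (1.4756, 7.5862).

(1.4756, 7.5862)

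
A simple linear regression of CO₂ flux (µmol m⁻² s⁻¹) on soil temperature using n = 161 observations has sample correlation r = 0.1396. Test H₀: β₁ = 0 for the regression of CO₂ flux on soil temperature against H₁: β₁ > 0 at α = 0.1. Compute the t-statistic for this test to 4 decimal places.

t = r·√(n − 2)/√(1 − r²) = 0.1396·√159/√0.980512 = 1.7777.
df = n − 2 = 159.
One-sided p ≈ 0.0387, which is < 0.1, so reject H₀.
There is evidence of a linear association between soil temperature and CO₂ flux.

t = 1.7777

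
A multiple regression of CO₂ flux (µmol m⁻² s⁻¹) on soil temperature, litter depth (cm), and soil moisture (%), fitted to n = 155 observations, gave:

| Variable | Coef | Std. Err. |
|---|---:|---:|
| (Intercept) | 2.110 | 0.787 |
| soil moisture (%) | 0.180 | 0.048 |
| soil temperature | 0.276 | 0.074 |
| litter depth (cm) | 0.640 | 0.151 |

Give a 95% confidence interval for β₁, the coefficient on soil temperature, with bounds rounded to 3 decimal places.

Read off: b = 0.276, SE = 0.074 for soil temperature.
df = n − k − 1 = 155 − 3 − 1 = 151.
t* = t_{0.025, 151} = 1.975799.
Margin = t* × SE = 1.975799 × 0.074 = 0.14621.
CI: 0.276 ± 0.14621 → (0.130, 0.422).

(0.130, 0.422)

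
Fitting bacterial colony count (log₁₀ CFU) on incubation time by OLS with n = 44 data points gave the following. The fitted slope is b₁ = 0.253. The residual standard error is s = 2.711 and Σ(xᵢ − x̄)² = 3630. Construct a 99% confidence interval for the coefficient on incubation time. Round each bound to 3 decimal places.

SE(b₁) = s/√Sₓₓ = 2.711/√3630 = 0.0449962.
df = n − 2 = 42.
t* = t_{0.005, 42} = 2.698066.
Margin = t* × SE = 2.698066 × 0.0449962 = 0.12140.
CI: 0.253 ± 0.12140 → (0.132, 0.374).
With 99% confidence, each one-unit increase in incubation time is associated with a change of between 0.132 and 0.374 log₁₀ CFU in bacterial colony count.

(0.132, 0.374)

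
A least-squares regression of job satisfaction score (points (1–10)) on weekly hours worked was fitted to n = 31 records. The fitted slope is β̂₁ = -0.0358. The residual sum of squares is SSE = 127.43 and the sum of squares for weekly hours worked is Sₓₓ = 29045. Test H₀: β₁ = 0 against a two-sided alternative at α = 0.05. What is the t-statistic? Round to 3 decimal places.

t = -2.911

MSE = SSE/(n − 2) = 127.43/29 = 4.39414.
SE(β̂₁) = √(MSE/Sₓₓ) = √(4.39414/29045) = 0.0122999.
t = -0.0358 / 0.0122999 = -2.911.
df = n − 2 = 29.
Two-sided p ≈ 0.0069, which is < 0.05, so reject H₀.
There is evidence that weekly hours worked is associated with job satisfaction score.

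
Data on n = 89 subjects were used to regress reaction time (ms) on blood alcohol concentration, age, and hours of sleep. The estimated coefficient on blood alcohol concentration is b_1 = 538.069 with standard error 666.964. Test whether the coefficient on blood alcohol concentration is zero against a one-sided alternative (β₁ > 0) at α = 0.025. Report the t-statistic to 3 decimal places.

t = 0.807

H₀: β₁ = 0 vs H₁: β₁ > 0.
t = (b_1 − β₁⁰)/SE = 538.069 / 666.964 = 0.807.
df = n − k − 1 = 89 − 3 − 1 = 85.
One-sided p ≈ 0.2110, which is ≥ 0.025, so fail to reject H₀.
The data do not give significant evidence that the true slope on blood alcohol concentration is positive, holding the other predictors fixed.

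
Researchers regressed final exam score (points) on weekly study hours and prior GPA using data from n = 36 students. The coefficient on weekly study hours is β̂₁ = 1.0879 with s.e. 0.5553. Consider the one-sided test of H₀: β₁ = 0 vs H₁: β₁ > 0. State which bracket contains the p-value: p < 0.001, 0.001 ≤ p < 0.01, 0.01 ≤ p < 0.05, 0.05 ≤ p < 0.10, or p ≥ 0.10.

0.01 ≤ p < 0.05

t = 1.0879 / 0.5553 = 1.959.
df = n − k − 1 = 36 − 2 − 1 = 33.
One-sided p = P(T_{33} > t) ≈ 0.0293.
So 0.01 ≤ p < 0.05.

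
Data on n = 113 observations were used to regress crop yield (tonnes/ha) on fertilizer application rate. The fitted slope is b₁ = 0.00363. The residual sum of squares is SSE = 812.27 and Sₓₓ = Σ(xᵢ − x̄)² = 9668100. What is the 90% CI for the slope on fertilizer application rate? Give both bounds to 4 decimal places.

(0.0022, 0.0051)

MSE = SSE/(n − 2) = 812.27/111 = 7.31775.
SE(b₁) = √(MSE/Sₓₓ) = √(7.31775/9668100) = 0.000869998.
df = n − 2 = 111.
t* = t_{0.05, 111} = 1.658697.
Margin = t* × SE = 1.658697 × 0.000869998 = 0.001443.
CI: 0.00363 ± 0.001443 → (0.0022, 0.0051).
With 90% confidence, each one-unit increase in fertilizer application rate is associated with a change of between 0.0022 and 0.0051 tonnes/ha in crop yield.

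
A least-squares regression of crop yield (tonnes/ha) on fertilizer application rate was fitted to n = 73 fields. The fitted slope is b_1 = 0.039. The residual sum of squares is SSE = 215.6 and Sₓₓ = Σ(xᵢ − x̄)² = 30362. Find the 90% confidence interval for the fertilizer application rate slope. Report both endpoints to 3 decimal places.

(0.022, 0.056)

MSE = SSE/(n − 2) = 215.6/71 = 3.03662.
SE(b_1) = √(MSE/Sₓₓ) = √(3.03662/30362) = 0.0100007.
df = n − 2 = 71.
t* = t_{0.05, 71} = 1.6666.
Margin = t* × SE = 1.6666 × 0.0100007 = 0.01667.
CI: 0.039 ± 0.01667 → (0.022, 0.056).
With 90% confidence, each one-unit increase in fertilizer application rate is associated with a change of between 0.022 and 0.056 tonnes/ha in crop yield.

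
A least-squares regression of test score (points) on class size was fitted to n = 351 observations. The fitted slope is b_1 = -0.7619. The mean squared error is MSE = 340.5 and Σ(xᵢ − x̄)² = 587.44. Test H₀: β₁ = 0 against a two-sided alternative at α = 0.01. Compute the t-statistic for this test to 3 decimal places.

t = -1.001

SE(b_1) = √(MSE/Sₓₓ) = √(340.5/587.44) = 0.761337.
t = -0.7619 / 0.761337 = -1.001.
df = n − 2 = 349.
Two-sided p ≈ 0.3176, which is ≥ 0.01, so fail to reject H₀.
The data do not give significant evidence of an association between class size and test score.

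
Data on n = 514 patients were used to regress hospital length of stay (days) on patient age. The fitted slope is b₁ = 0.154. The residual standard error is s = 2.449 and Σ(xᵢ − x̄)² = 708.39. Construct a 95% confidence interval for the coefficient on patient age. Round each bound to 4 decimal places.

(-0.0268, 0.3348)

SE(b₁) = s/√Sₓₓ = 2.449/√708.39 = 0.0920137.
df = n − 2 = 512.
t* = t_{0.025, 512} = 1.964608.
Margin = t* × SE = 1.964608 × 0.0920137 = 0.180771.
CI: 0.154 ± 0.180771 → (-0.0268, 0.3348).
With 95% confidence, each one-unit increase in patient age is associated with a change of between -0.0268 and 0.3348 days in hospital length of stay.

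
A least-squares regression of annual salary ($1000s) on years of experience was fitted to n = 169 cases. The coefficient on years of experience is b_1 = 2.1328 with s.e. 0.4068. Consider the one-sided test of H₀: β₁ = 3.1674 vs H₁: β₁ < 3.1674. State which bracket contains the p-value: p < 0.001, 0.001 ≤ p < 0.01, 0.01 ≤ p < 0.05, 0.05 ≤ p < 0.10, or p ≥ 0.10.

0.001 ≤ p < 0.01

t = (2.1328 − 3.1674) / 0.4068 = -2.543.
df = n − 2 = 169 − 2 = 167.
One-sided p = P(T_{167} < t) ≈ 0.0059.
So 0.001 ≤ p < 0.01.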